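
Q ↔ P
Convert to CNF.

Q ↔ P
= (Q → P) ∧ (P → Q)   — eliminate ↔
= (¬Q ∨ P) ∧ (P → Q)   — eliminate →
= (¬Q ∨ P) ∧ (¬P ∨ Q)   — eliminate →

(¬Q ∨ P) ∧ (¬P ∨ Q)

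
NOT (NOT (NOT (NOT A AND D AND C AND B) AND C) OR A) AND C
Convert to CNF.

(A OR NOT D OR NOT C OR NOT B) AND C AND NOT A

NOT (NOT (NOT (NOT A AND D AND C AND B) AND C) OR A) AND C
≡ NOT NOT (NOT (NOT A AND D AND C AND B) AND C) AND NOT A AND C
≡ NOT (NOT A AND D AND C AND B) AND C AND NOT A AND C
≡ (NOT NOT A OR NOT D OR NOT C OR NOT B) AND C AND NOT A AND C
≡ (A OR NOT D OR NOT C OR NOT B) AND C AND NOT A AND C
≡ (A OR NOT D OR NOT C OR NOT B) AND C AND NOT A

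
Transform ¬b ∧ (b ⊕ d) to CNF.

¬b ∧ (b ⊕ d)
≡ ¬b ∧ (b ∨ d) ∧ ¬(b ∧ d)
≡ ¬b ∧ (b ∨ d) ∧ (¬b ∨ ¬d)
≡ ¬b ∧ (b ∨ d)

¬b ∧ (b ∨ d)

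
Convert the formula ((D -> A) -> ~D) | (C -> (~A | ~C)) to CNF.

~A | ~D | ~C

((D -> A) -> ~D) | (C -> (~A | ~C))
≡ ~(D -> A) | ~D | (C -> (~A | ~C))   (eliminate ->)
≡ ~(~D | A) | ~D | (C -> (~A | ~C))   (eliminate ->)
≡ ~(~D | A) | ~D | ~C | ~A | ~C   (eliminate ->)
≡ (~~D & ~A) | ~D | ~C | ~A | ~C   (De Morgan)
≡ (D & ~A) | ~D | ~C | ~A | ~C   (double negation)
≡ (D | ~D | ~C | ~A | ~C) & (~A | ~D | ~C | ~A | ~C)   (distribute | over &)
≡ ~A | ~D | ~C   (simplify)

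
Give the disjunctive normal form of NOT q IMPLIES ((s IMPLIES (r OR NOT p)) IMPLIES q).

q OR (s AND NOT r AND p)

NOT q IMPLIES ((s IMPLIES (r OR NOT p)) IMPLIES q)
≡ NOT NOT q OR ((s IMPLIES (r OR NOT p)) IMPLIES q)   — eliminate IMPLIES
≡ NOT NOT q OR NOT (s IMPLIES (r OR NOT p)) OR q   — eliminate IMPLIES
≡ NOT NOT q OR NOT (NOT s OR r OR NOT p) OR q   — eliminate IMPLIES
≡ q OR NOT (NOT s OR r OR NOT p) OR q   — double negation
≡ q OR (NOT NOT s AND NOT r AND NOT NOT p) OR q   — De Morgan
≡ q OR (s AND NOT r AND NOT NOT p) OR q   — double negation
≡ q OR (s AND NOT r AND p) OR q   — double negation
≡ q OR (s AND NOT r AND p)   — simplify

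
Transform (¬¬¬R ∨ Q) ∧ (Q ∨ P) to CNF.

(¬R ∨ Q) ∧ (Q ∨ P)

(¬¬¬R ∨ Q) ∧ (Q ∨ P)
≡ (¬R ∨ Q) ∧ (Q ∨ P)   (double negation)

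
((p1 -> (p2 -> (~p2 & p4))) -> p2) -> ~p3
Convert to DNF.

~p2 | ~p3

((p1 -> (p2 -> (~p2 & p4))) -> p2) -> ~p3
≡ ~((p1 -> (p2 -> (~p2 & p4))) -> p2) | ~p3   [eliminate ->]
≡ ~(~(p1 -> (p2 -> (~p2 & p4))) | p2) | ~p3   [eliminate ->]
≡ ~(~(~p1 | (p2 -> (~p2 & p4))) | p2) | ~p3   [eliminate ->]
≡ ~(~(~p1 | ~p2 | (~p2 & p4)) | p2) | ~p3   [eliminate ->]
≡ (~~(~p1 | ~p2 | (~p2 & p4)) & ~p2) | ~p3   [De Morgan]
≡ ((~p1 | ~p2 | (~p2 & p4)) & ~p2) | ~p3   [double negation]
≡ (~p1 & ~p2) | (~p2 & ~p2) | (~p2 & p4 & ~p2) | ~p3   [distribute & over |]
≡ ~p2 | ~p3   [simplify]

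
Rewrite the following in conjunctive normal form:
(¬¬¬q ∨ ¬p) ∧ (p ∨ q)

(¬q ∨ ¬p) ∧ (p ∨ q)

(¬¬¬q ∨ ¬p) ∧ (p ∨ q)
≡ (¬q ∨ ¬p) ∧ (p ∨ q)   [double negation]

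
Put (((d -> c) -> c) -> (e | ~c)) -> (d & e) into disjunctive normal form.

(((d -> c) -> c) -> (e | ~c)) -> (d & e)
≡ ~(((d -> c) -> c) -> (e | ~c)) | (d & e)   (eliminate ->)
≡ ~(~((d -> c) -> c) | e | ~c) | (d & e)   (eliminate ->)
≡ ~(~(~(d -> c) | c) | e | ~c) | (d & e)   (eliminate ->)
≡ ~(~(~(~d | c) | c) | e | ~c) | (d & e)   (eliminate ->)
≡ (~~(~(~d | c) | c) & ~e & ~~c) | (d & e)   (De Morgan)
≡ ((~(~d | c) | c) & ~e & ~~c) | (d & e)   (double negation)
≡ (((~~d & ~c) | c) & ~e & ~~c) | (d & e)   (De Morgan)
≡ (((d & ~c) | c) & ~e & ~~c) | (d & e)   (double negation)
≡ (((d & ~c) | c) & ~e & c) | (d & e)   (double negation)
≡ (d & ~c & ~e & c) | (c & ~e & c) | (d & e)   (distribute & over |)
≡ (c & ~e) | (d & e)   (simplify)

(c & ~e) | (d & e)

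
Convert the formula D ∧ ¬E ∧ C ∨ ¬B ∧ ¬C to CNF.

(D ∨ ¬B) ∧ (D ∨ ¬C) ∧ (¬E ∨ ¬B) ∧ (¬E ∨ ¬C) ∧ (C ∨ ¬B)

D ∧ ¬E ∧ C ∨ ¬B ∧ ¬C
≡ (D ∨ ¬B) ∧ (D ∨ ¬C) ∧ (¬E ∨ ¬B) ∧ (¬E ∨ ¬C) ∧ (C ∨ ¬B) ∧ (C ∨ ¬C)
≡ (D ∨ ¬B) ∧ (D ∨ ¬C) ∧ (¬E ∨ ¬B) ∧ (¬E ∨ ¬C) ∧ (C ∨ ¬B)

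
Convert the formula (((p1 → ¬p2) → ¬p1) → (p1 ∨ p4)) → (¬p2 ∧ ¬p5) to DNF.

(¬p1 ∧ ¬p4) ∨ (¬p2 ∧ ¬p5)

(((p1 → ¬p2) → ¬p1) → (p1 ∨ p4)) → (¬p2 ∧ ¬p5)
= ¬(((p1 → ¬p2) → ¬p1) → (p1 ∨ p4)) ∨ (¬p2 ∧ ¬p5)
= ¬(¬((p1 → ¬p2) → ¬p1) ∨ p1 ∨ p4) ∨ (¬p2 ∧ ¬p5)
= ¬(¬(¬(p1 → ¬p2) ∨ ¬p1) ∨ p1 ∨ p4) ∨ (¬p2 ∧ ¬p5)
= ¬(¬(¬(¬p1 ∨ ¬p2) ∨ ¬p1) ∨ p1 ∨ p4) ∨ (¬p2 ∧ ¬p5)
= (¬¬(¬(¬p1 ∨ ¬p2) ∨ ¬p1) ∧ ¬p1 ∧ ¬p4) ∨ (¬p2 ∧ ¬p5)
= ((¬(¬p1 ∨ ¬p2) ∨ ¬p1) ∧ ¬p1 ∧ ¬p4) ∨ (¬p2 ∧ ¬p5)
= (((¬¬p1 ∧ ¬¬p2) ∨ ¬p1) ∧ ¬p1 ∧ ¬p4) ∨ (¬p2 ∧ ¬p5)
= (((p1 ∧ ¬¬p2) ∨ ¬p1) ∧ ¬p1 ∧ ¬p4) ∨ (¬p2 ∧ ¬p5)
= (((p1 ∧ p2) ∨ ¬p1) ∧ ¬p1 ∧ ¬p4) ∨ (¬p2 ∧ ¬p5)
= (p1 ∧ p2 ∧ ¬p1 ∧ ¬p4) ∨ (¬p1 ∧ ¬p1 ∧ ¬p4) ∨ (¬p2 ∧ ¬p5)
= (¬p1 ∧ ¬p4) ∨ (¬p2 ∧ ¬p5)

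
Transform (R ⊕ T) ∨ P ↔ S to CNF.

(¬R ∨ T ∨ S) ∧ (¬T ∨ R ∨ S) ∧ (¬P ∨ S) ∧ (¬S ∨ R ∨ T ∨ P) ∧ (¬S ∨ ¬R ∨ ¬T ∨ P)

(R ⊕ T) ∨ P ↔ S
≡ ((R ⊕ T) ∨ P → S) ∧ (S → (R ⊕ T) ∨ P)   [eliminate ↔]
≡ (¬((R ⊕ T) ∨ P) ∨ S) ∧ (S → (R ⊕ T) ∨ P)   [eliminate →]
≡ (¬((R ∨ T) ∧ ¬(R ∧ T) ∨ P) ∨ S) ∧ (S → (R ⊕ T) ∨ P)   [expand ⊕]
≡ (¬((R ∨ T) ∧ ¬(R ∧ T) ∨ P) ∨ S) ∧ (¬S ∨ (R ⊕ T) ∨ P)   [eliminate →]
≡ (¬((R ∨ T) ∧ ¬(R ∧ T) ∨ P) ∨ S) ∧ (¬S ∨ (R ∨ T) ∧ ¬(R ∧ T) ∨ P)   [expand ⊕]
≡ (¬((R ∨ T) ∧ ¬(R ∧ T)) ∧ ¬P ∨ S) ∧ (¬S ∨ (R ∨ T) ∧ ¬(R ∧ T) ∨ P)   [De Morgan]
≡ ((¬(R ∨ T) ∨ ¬¬(R ∧ T)) ∧ ¬P ∨ S) ∧ (¬S ∨ (R ∨ T) ∧ ¬(R ∧ T) ∨ P)   [De Morgan]
≡ ((¬R ∧ ¬T ∨ ¬¬(R ∧ T)) ∧ ¬P ∨ S) ∧ (¬S ∨ (R ∨ T) ∧ ¬(R ∧ T) ∨ P)   [De Morgan]
≡ ((¬R ∧ ¬T ∨ R ∧ T) ∧ ¬P ∨ S) ∧ (¬S ∨ (R ∨ T) ∧ ¬(R ∧ T) ∨ P)   [double negation]
≡ ((¬R ∧ ¬T ∨ R ∧ T) ∧ ¬P ∨ S) ∧ (¬S ∨ (R ∨ T) ∧ (¬R ∨ ¬T) ∨ P)   [De Morgan]
≡ (¬R ∨ R ∨ S) ∧ (¬R ∨ T ∨ S) ∧ (¬T ∨ R ∨ S) ∧ (¬T ∨ T ∨ S) ∧ (¬P ∨ S) ∧ (¬S ∨ R ∨ T ∨ P) ∧ (¬S ∨ ¬R ∨ ¬T ∨ P)   [distribute ∨ over ∧]
≡ (¬R ∨ T ∨ S) ∧ (¬T ∨ R ∨ S) ∧ (¬P ∨ S) ∧ (¬S ∨ R ∨ T ∨ P) ∧ (¬S ∨ ¬R ∨ ¬T ∨ P)   [simplify]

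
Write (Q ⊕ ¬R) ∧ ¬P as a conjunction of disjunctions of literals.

(Q ⊕ ¬R) ∧ ¬P
≡ (Q ∨ ¬R) ∧ ¬(Q ∧ ¬R) ∧ ¬P   [expand ⊕]
≡ (Q ∨ ¬R) ∧ (¬Q ∨ ¬¬R) ∧ ¬P   [De Morgan]
≡ (Q ∨ ¬R) ∧ (¬Q ∨ R) ∧ ¬P   [double negation]

(Q ∨ ¬R) ∧ (¬Q ∨ R) ∧ ¬P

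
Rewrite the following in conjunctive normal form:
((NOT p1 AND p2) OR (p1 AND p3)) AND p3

(p2 OR p1) AND p3

((NOT p1 AND p2) OR (p1 AND p3)) AND p3
⇔ (NOT p1 OR p1) AND (NOT p1 OR p3) AND (p2 OR p1) AND (p2 OR p3) AND p3   (distribute OR over AND)
⇔ (p2 OR p1) AND p3   (simplify)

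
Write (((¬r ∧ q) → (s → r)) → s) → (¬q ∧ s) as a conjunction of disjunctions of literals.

(((¬r ∧ q) → (s → r)) → s) → (¬q ∧ s)
≡ ¬(((¬r ∧ q) → (s → r)) → s) ∨ (¬q ∧ s)   (eliminate →)
≡ ¬(¬((¬r ∧ q) → (s → r)) ∨ s) ∨ (¬q ∧ s)   (eliminate →)
≡ ¬(¬(¬(¬r ∧ q) ∨ (s → r)) ∨ s) ∨ (¬q ∧ s)   (eliminate →)
≡ ¬(¬(¬(¬r ∧ q) ∨ ¬s ∨ r) ∨ s) ∨ (¬q ∧ s)   (eliminate →)
≡ (¬¬(¬(¬r ∧ q) ∨ ¬s ∨ r) ∧ ¬s) ∨ (¬q ∧ s)   (De Morgan)
≡ ((¬(¬r ∧ q) ∨ ¬s ∨ r) ∧ ¬s) ∨ (¬q ∧ s)   (double negation)
≡ ((¬¬r ∨ ¬q ∨ ¬s ∨ r) ∧ ¬s) ∨ (¬q ∧ s)   (De Morgan)
≡ ((r ∨ ¬q ∨ ¬s ∨ r) ∧ ¬s) ∨ (¬q ∧ s)   (double negation)
≡ (r ∨ ¬q ∨ ¬s ∨ r ∨ ¬q) ∧ (r ∨ ¬q ∨ ¬s ∨ r ∨ s) ∧ (¬s ∨ ¬q) ∧ (¬s ∨ s)   (distribute ∨ over ∧)
≡ ¬s ∨ ¬q   (simplify)

¬s ∨ ¬q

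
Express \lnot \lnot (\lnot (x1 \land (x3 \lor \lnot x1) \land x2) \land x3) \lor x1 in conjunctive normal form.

\lnot \lnot (\lnot (x1 \land (x3 \lor \lnot x1) \land x2) \land x3) \lor x1
= (\lnot (x1 \land (x3 \lor \lnot x1) \land x2) \land x3) \lor x1   [double negation]
= ((\lnot x1 \lor \lnot (x3 \lor \lnot x1) \lor \lnot x2) \land x3) \lor x1   [De Morgan]
= ((\lnot x1 \lor (\lnot x3 \land \lnot \lnot x1) \lor \lnot x2) \land x3) \lor x1   [De Morgan]
= ((\lnot x1 \lor (\lnot x3 \land x1) \lor \lnot x2) \land x3) \lor x1   [double negation]
= (\lnot x1 \lor \lnot x3 \lor \lnot x2 \lor x1) \land (\lnot x1 \lor x1 \lor \lnot x2 \lor x1) \land (x3 \lor x1)   [distribute \lor over \land]
= x3 \lor x1   [simplify]

x3 \lor x1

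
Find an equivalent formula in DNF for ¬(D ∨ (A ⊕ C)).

(¬D ∧ ¬A ∧ ¬C) ∨ (¬D ∧ C ∧ A)

¬(D ∨ (A ⊕ C))
⇔ ¬(D ∨ (A ∧ ¬C) ∨ (¬A ∧ C))   [expand ⊕]
⇔ ¬D ∧ ¬(A ∧ ¬C) ∧ ¬(¬A ∧ C)   [De Morgan]
⇔ ¬D ∧ (¬A ∨ ¬¬C) ∧ ¬(¬A ∧ C)   [De Morgan]
⇔ ¬D ∧ (¬A ∨ C) ∧ ¬(¬A ∧ C)   [double negation]
⇔ ¬D ∧ (¬A ∨ C) ∧ (¬¬A ∨ ¬C)   [De Morgan]
⇔ ¬D ∧ (¬A ∨ C) ∧ (A ∨ ¬C)   [double negation]
⇔ (¬D ∧ ¬A ∧ A) ∨ (¬D ∧ ¬A ∧ ¬C) ∨ (¬D ∧ C ∧ A) ∨ (¬D ∧ C ∧ ¬C)   [distribute ∧ over ∨]
⇔ (¬D ∧ ¬A ∧ ¬C) ∨ (¬D ∧ C ∧ A)   [simplify]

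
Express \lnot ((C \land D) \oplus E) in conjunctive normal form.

\lnot ((C \land D) \oplus E)
⇔ \lnot (((C \land D) \lor E) \land \lnot (C \land D \land E))   — expand \oplus
⇔ \lnot ((C \land D) \lor E) \lor \lnot \lnot (C \land D \land E)   — De Morgan
⇔ (\lnot (C \land D) \land \lnot E) \lor \lnot \lnot (C \land D \land E)   — De Morgan
⇔ ((\lnot C \lor \lnot D) \land \lnot E) \lor \lnot \lnot (C \land D \land E)   — De Morgan
⇔ ((\lnot C \lor \lnot D) \land \lnot E) \lor (C \land D \land E)   — double negation
⇔ (\lnot C \lor \lnot D \lor C) \land (\lnot C \lor \lnot D \lor D) \land (\lnot C \lor \lnot D \lor E) \land (\lnot E \lor C) \land (\lnot E \lor D) \land (\lnot E \lor E)   — distribute \lor over \land
⇔ (\lnot C \lor \lnot D \lor E) \land (\lnot E \lor C) \land (\lnot E \lor D)   — simplify

(\lnot C \lor \lnot D \lor E) \land (\lnot E \lor C) \land (\lnot E \lor D)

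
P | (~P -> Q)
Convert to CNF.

P | (~P -> Q)
= P | ~~P | Q   — eliminate ->
= P | P | Q   — double negation
= P | Q   — simplify

P | Q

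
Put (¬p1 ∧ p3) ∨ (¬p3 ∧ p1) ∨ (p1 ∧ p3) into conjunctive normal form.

(¬p1 ∧ p3) ∨ (¬p3 ∧ p1) ∨ (p1 ∧ p3)
= (¬p1 ∨ ¬p3 ∨ p1) ∧ (¬p1 ∨ ¬p3 ∨ p3) ∧ (¬p1 ∨ p1 ∨ p1) ∧ (¬p1 ∨ p1 ∨ p3) ∧ (p3 ∨ ¬p3 ∨ p1) ∧ (p3 ∨ ¬p3 ∨ p3) ∧ (p3 ∨ p1 ∨ p1) ∧ (p3 ∨ p1 ∨ p3)   (distribute ∨ over ∧)
= p3 ∨ p1   (simplify)

p3 ∨ p1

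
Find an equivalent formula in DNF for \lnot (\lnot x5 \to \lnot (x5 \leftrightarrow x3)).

\lnot x5 \land \lnot x3

\lnot (\lnot x5 \to \lnot (x5 \leftrightarrow x3))
⇔ \lnot (\lnot \lnot x5 \lor \lnot (x5 \leftrightarrow x3))   — eliminate \to
⇔ \lnot (\lnot \lnot x5 \lor \lnot ((x5 \to x3) \land (x3 \to x5)))   — eliminate \leftrightarrow
⇔ \lnot (\lnot \lnot x5 \lor \lnot ((\lnot x5 \lor x3) \land (x3 \to x5)))   — eliminate \to
⇔ \lnot (\lnot \lnot x5 \lor \lnot ((\lnot x5 \lor x3) \land (\lnot x3 \lor x5)))   — eliminate \to
⇔ \lnot \lnot \lnot x5 \land \lnot \lnot ((\lnot x5 \lor x3) \land (\lnot x3 \lor x5))   — De Morgan
⇔ \lnot x5 \land \lnot \lnot ((\lnot x5 \lor x3) \land (\lnot x3 \lor x5))   — double negation
⇔ \lnot x5 \land (\lnot x5 \lor x3) \land (\lnot x3 \lor x5)   — double negation
⇔ (\lnot x5 \land \lnot x5 \land \lnot x3) \lor (\lnot x5 \land \lnot x5 \land x5) \lor (\lnot x5 \land x3 \land \lnot x3) \lor (\lnot x5 \land x3 \land x5)   — distribute \land over \lor
⇔ \lnot x5 \land \lnot x3   — simplify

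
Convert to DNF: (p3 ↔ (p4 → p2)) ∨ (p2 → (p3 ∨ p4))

¬p2 ∨ p3 ∨ p4

(p3 ↔ (p4 → p2)) ∨ (p2 → (p3 ∨ p4))
⇔ ((p3 → (p4 → p2)) ∧ ((p4 → p2) → p3)) ∨ (p2 → (p3 ∨ p4))   (eliminate ↔)
⇔ ((¬p3 ∨ (p4 → p2)) ∧ ((p4 → p2) → p3)) ∨ (p2 → (p3 ∨ p4))   (eliminate →)
⇔ ((¬p3 ∨ ¬p4 ∨ p2) ∧ ((p4 → p2) → p3)) ∨ (p2 → (p3 ∨ p4))   (eliminate →)
⇔ ((¬p3 ∨ ¬p4 ∨ p2) ∧ (¬(p4 → p2) ∨ p3)) ∨ (p2 → (p3 ∨ p4))   (eliminate →)
⇔ ((¬p3 ∨ ¬p4 ∨ p2) ∧ (¬(¬p4 ∨ p2) ∨ p3)) ∨ (p2 → (p3 ∨ p4))   (eliminate →)
⇔ ((¬p3 ∨ ¬p4 ∨ p2) ∧ (¬(¬p4 ∨ p2) ∨ p3)) ∨ ¬p2 ∨ p3 ∨ p4   (eliminate →)
⇔ ((¬p3 ∨ ¬p4 ∨ p2) ∧ ((¬¬p4 ∧ ¬p2) ∨ p3)) ∨ ¬p2 ∨ p3 ∨ p4   (De Morgan)
⇔ ((¬p3 ∨ ¬p4 ∨ p2) ∧ ((p4 ∧ ¬p2) ∨ p3)) ∨ ¬p2 ∨ p3 ∨ p4   (double negation)
⇔ (¬p3 ∧ p4 ∧ ¬p2) ∨ (¬p3 ∧ p3) ∨ (¬p4 ∧ p4 ∧ ¬p2) ∨ (¬p4 ∧ p3) ∨ (p2 ∧ p4 ∧ ¬p2) ∨ (p2 ∧ p3) ∨ ¬p2 ∨ p3 ∨ p4   (distribute ∧ over ∨)
⇔ ¬p2 ∨ p3 ∨ p4   (simplify)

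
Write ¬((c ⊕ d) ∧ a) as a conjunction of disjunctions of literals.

(¬c ∨ d ∨ ¬a) ∧ (¬d ∨ c ∨ ¬a)

¬((c ⊕ d) ∧ a)
⇔ ¬((c ∨ d) ∧ ¬(c ∧ d) ∧ a)   [expand ⊕]
⇔ ¬(c ∨ d) ∨ ¬¬(c ∧ d) ∨ ¬a   [De Morgan]
⇔ (¬c ∧ ¬d) ∨ ¬¬(c ∧ d) ∨ ¬a   [De Morgan]
⇔ (¬c ∧ ¬d) ∨ (c ∧ d) ∨ ¬a   [double negation]
⇔ (¬c ∨ c ∨ ¬a) ∧ (¬c ∨ d ∨ ¬a) ∧ (¬d ∨ c ∨ ¬a) ∧ (¬d ∨ d ∨ ¬a)   [distribute ∨ over ∧]
⇔ (¬c ∨ d ∨ ¬a) ∧ (¬d ∨ c ∨ ¬a)   [simplify]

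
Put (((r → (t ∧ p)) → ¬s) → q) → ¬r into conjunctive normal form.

(¬t ∨ ¬p ∨ ¬s ∨ ¬r) ∧ (¬q ∨ ¬r)

(((r → (t ∧ p)) → ¬s) → q) → ¬r
⇔ ¬(((r → (t ∧ p)) → ¬s) → q) ∨ ¬r   [eliminate →]
⇔ ¬(¬((r → (t ∧ p)) → ¬s) ∨ q) ∨ ¬r   [eliminate →]
⇔ ¬(¬(¬(r → (t ∧ p)) ∨ ¬s) ∨ q) ∨ ¬r   [eliminate →]
⇔ ¬(¬(¬(¬r ∨ (t ∧ p)) ∨ ¬s) ∨ q) ∨ ¬r   [eliminate →]
⇔ (¬¬(¬(¬r ∨ (t ∧ p)) ∨ ¬s) ∧ ¬q) ∨ ¬r   [De Morgan]
⇔ ((¬(¬r ∨ (t ∧ p)) ∨ ¬s) ∧ ¬q) ∨ ¬r   [double negation]
⇔ (((¬¬r ∧ ¬(t ∧ p)) ∨ ¬s) ∧ ¬q) ∨ ¬r   [De Morgan]
⇔ (((r ∧ ¬(t ∧ p)) ∨ ¬s) ∧ ¬q) ∨ ¬r   [double negation]
⇔ (((r ∧ (¬t ∨ ¬p)) ∨ ¬s) ∧ ¬q) ∨ ¬r   [De Morgan]
⇔ (r ∨ ¬s ∨ ¬r) ∧ (¬t ∨ ¬p ∨ ¬s ∨ ¬r) ∧ (¬q ∨ ¬r)   [distribute ∨ over ∧]
⇔ (¬t ∨ ¬p ∨ ¬s ∨ ¬r) ∧ (¬q ∨ ¬r)   [simplify]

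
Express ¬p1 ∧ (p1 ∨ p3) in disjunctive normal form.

¬p1 ∧ p3

¬p1 ∧ (p1 ∨ p3)
⇔ (¬p1 ∧ p1) ∨ (¬p1 ∧ p3)
⇔ ¬p1 ∧ p3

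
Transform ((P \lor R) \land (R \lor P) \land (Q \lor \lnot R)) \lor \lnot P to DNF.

(P \land Q) \lor (P \land \lnot R) \lor (R \land Q) \lor \lnot P

((P \lor R) \land (R \lor P) \land (Q \lor \lnot R)) \lor \lnot P
= (P \land R \land Q) \lor (P \land R \land \lnot R) \lor (P \land P \land Q) \lor (P \land P \land \lnot R) \lor (R \land R \land Q) \lor (R \land R \land \lnot R) \lor (R \land P \land Q) \lor (R \land P \land \lnot R) \lor \lnot P   (distribute \land over \lor)
= (P \land Q) \lor (P \land \lnot R) \lor (R \land Q) \lor \lnot P   (simplify)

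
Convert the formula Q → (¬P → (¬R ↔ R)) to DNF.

Q → (¬P → (¬R ↔ R))
≡ ¬Q ∨ (¬P → (¬R ↔ R))
≡ ¬Q ∨ ¬¬P ∨ (¬R ↔ R)
≡ ¬Q ∨ ¬¬P ∨ (¬R → R) ∧ (R → ¬R)
≡ ¬Q ∨ ¬¬P ∨ (¬¬R ∨ R) ∧ (R → ¬R)
≡ ¬Q ∨ ¬¬P ∨ (¬¬R ∨ R) ∧ (¬R ∨ ¬R)
≡ ¬Q ∨ P ∨ (¬¬R ∨ R) ∧ (¬R ∨ ¬R)
≡ ¬Q ∨ P ∨ (R ∨ R) ∧ (¬R ∨ ¬R)
≡ ¬Q ∨ P ∨ R ∧ ¬R ∨ R ∧ ¬R ∨ R ∧ ¬R ∨ R ∧ ¬R
≡ ¬Q ∨ P

¬Q ∨ P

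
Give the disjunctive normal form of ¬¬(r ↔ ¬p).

¬¬(r ↔ ¬p)
= ¬¬((r → ¬p) ∧ (¬p → r))   [eliminate ↔]
= ¬¬((¬r ∨ ¬p) ∧ (¬p → r))   [eliminate →]
= ¬¬((¬r ∨ ¬p) ∧ (¬¬p ∨ r))   [eliminate →]
= (¬r ∨ ¬p) ∧ (¬¬p ∨ r)   [double negation]
= (¬r ∨ ¬p) ∧ (p ∨ r)   [double negation]
= (¬r ∧ p) ∨ (¬r ∧ r) ∨ (¬p ∧ p) ∨ (¬p ∧ r)   [distribute ∧ over ∨]
= (¬r ∧ p) ∨ (¬p ∧ r)   [simplify]

(¬r ∧ p) ∨ (¬p ∧ r)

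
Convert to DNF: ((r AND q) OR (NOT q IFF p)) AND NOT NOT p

(r AND q AND p) OR (p AND NOT q)

((r AND q) OR (NOT q IFF p)) AND NOT NOT p
≡ ((r AND q) OR ((NOT q IMPLIES p) AND (p IMPLIES NOT q))) AND NOT NOT p
≡ ((r AND q) OR ((NOT NOT q OR p) AND (p IMPLIES NOT q))) AND NOT NOT p
≡ ((r AND q) OR ((NOT NOT q OR p) AND (NOT p OR NOT q))) AND NOT NOT p
≡ ((r AND q) OR ((q OR p) AND (NOT p OR NOT q))) AND NOT NOT p
≡ ((r AND q) OR ((q OR p) AND (NOT p OR NOT q))) AND p
≡ (r AND q AND p) OR (q AND NOT p AND p) OR (q AND NOT q AND p) OR (p AND NOT p AND p) OR (p AND NOT q AND p)
≡ (r AND q AND p) OR (p AND NOT q)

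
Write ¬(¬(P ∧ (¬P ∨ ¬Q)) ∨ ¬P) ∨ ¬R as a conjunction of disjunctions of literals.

(P ∨ ¬R) ∧ (¬P ∨ ¬Q ∨ ¬R)

¬(¬(P ∧ (¬P ∨ ¬Q)) ∨ ¬P) ∨ ¬R
≡ ¬¬(P ∧ (¬P ∨ ¬Q)) ∧ ¬¬P ∨ ¬R
≡ P ∧ (¬P ∨ ¬Q) ∧ ¬¬P ∨ ¬R
≡ P ∧ (¬P ∨ ¬Q) ∧ P ∨ ¬R
≡ (P ∨ ¬R) ∧ (¬P ∨ ¬Q ∨ ¬R) ∧ (P ∨ ¬R)
≡ (P ∨ ¬R) ∧ (¬P ∨ ¬Q ∨ ¬R)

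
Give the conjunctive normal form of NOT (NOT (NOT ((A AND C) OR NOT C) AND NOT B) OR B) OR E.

(NOT A OR NOT C OR E) AND (C OR E) AND (NOT B OR E)

NOT (NOT (NOT ((A AND C) OR NOT C) AND NOT B) OR B) OR E
≡ (NOT NOT (NOT ((A AND C) OR NOT C) AND NOT B) AND NOT B) OR E   (De Morgan)
≡ (NOT ((A AND C) OR NOT C) AND NOT B AND NOT B) OR E   (double negation)
≡ (NOT (A AND C) AND NOT NOT C AND NOT B AND NOT B) OR E   (De Morgan)
≡ ((NOT A OR NOT C) AND NOT NOT C AND NOT B AND NOT B) OR E   (De Morgan)
≡ ((NOT A OR NOT C) AND C AND NOT B AND NOT B) OR E   (double negation)
≡ (NOT A OR NOT C OR E) AND (C OR E) AND (NOT B OR E) AND (NOT B OR E)   (distribute OR over AND)
≡ (NOT A OR NOT C OR E) AND (C OR E) AND (NOT B OR E)   (simplify)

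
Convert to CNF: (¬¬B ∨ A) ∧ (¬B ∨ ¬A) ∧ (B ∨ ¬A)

(B ∨ A) ∧ (¬B ∨ ¬A) ∧ (B ∨ ¬A)

(¬¬B ∨ A) ∧ (¬B ∨ ¬A) ∧ (B ∨ ¬A)
≡ (B ∨ A) ∧ (¬B ∨ ¬A) ∧ (B ∨ ¬A)   [double negation]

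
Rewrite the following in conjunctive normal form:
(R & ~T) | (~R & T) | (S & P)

(R | T | S) & (R | T | P) & (~T | ~R | S) & (~T | ~R | P)

(R & ~T) | (~R & T) | (S & P)
⇔ (R | ~R | S) & (R | ~R | P) & (R | T | S) & (R | T | P) & (~T | ~R | S) & (~T | ~R | P) & (~T | T | S) & (~T | T | P)   — distribute | over &
⇔ (R | T | S) & (R | T | P) & (~T | ~R | S) & (~T | ~R | P)   — simplify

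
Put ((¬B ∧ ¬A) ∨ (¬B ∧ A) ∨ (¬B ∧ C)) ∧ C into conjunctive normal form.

¬B ∧ C

((¬B ∧ ¬A) ∨ (¬B ∧ A) ∨ (¬B ∧ C)) ∧ C
≡ (¬B ∨ ¬B ∨ ¬B) ∧ (¬B ∨ ¬B ∨ C) ∧ (¬B ∨ A ∨ ¬B) ∧ (¬B ∨ A ∨ C) ∧ (¬A ∨ ¬B ∨ ¬B) ∧ (¬A ∨ ¬B ∨ C) ∧ (¬A ∨ A ∨ ¬B) ∧ (¬A ∨ A ∨ C) ∧ C   (distribute ∨ over ∧)
≡ ¬B ∧ C   (simplify)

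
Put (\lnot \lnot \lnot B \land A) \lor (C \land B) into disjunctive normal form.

(\lnot \lnot \lnot B \land A) \lor (C \land B)
= (\lnot B \land A) \lor (C \land B)   — double negation

(\lnot B \land A) \lor (C \land B)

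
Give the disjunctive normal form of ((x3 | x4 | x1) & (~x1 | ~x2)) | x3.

(x4 & ~x1) | (x4 & ~x2) | (x1 & ~x2) | x3

((x3 | x4 | x1) & (~x1 | ~x2)) | x3
≡ (x3 & ~x1) | (x3 & ~x2) | (x4 & ~x1) | (x4 & ~x2) | (x1 & ~x1) | (x1 & ~x2) | x3   [distribute & over |]
≡ (x4 & ~x1) | (x4 & ~x2) | (x1 & ~x2) | x3   [simplify]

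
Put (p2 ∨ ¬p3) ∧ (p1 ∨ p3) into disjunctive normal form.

(p2 ∨ ¬p3) ∧ (p1 ∨ p3)
= p2 ∧ p1 ∨ p2 ∧ p3 ∨ ¬p3 ∧ p1 ∨ ¬p3 ∧ p3   [distribute ∧ over ∨]
= p2 ∧ p1 ∨ p2 ∧ p3 ∨ ¬p3 ∧ p1   [simplify]

p2 ∧ p1 ∨ p2 ∧ p3 ∨ ¬p3 ∧ p1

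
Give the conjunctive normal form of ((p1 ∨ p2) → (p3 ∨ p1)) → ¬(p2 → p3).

(p1 ∨ p2) ∧ ¬p3 ∧ (¬p1 ∨ p2)

((p1 ∨ p2) → (p3 ∨ p1)) → ¬(p2 → p3)
≡ ¬((p1 ∨ p2) → (p3 ∨ p1)) ∨ ¬(p2 → p3)   (eliminate →)
≡ ¬(¬(p1 ∨ p2) ∨ p3 ∨ p1) ∨ ¬(p2 → p3)   (eliminate →)
≡ ¬(¬(p1 ∨ p2) ∨ p3 ∨ p1) ∨ ¬(¬p2 ∨ p3)   (eliminate →)
≡ (¬¬(p1 ∨ p2) ∧ ¬p3 ∧ ¬p1) ∨ ¬(¬p2 ∨ p3)   (De Morgan)
≡ ((p1 ∨ p2) ∧ ¬p3 ∧ ¬p1) ∨ ¬(¬p2 ∨ p3)   (double negation)
≡ ((p1 ∨ p2) ∧ ¬p3 ∧ ¬p1) ∨ (¬¬p2 ∧ ¬p3)   (De Morgan)
≡ ((p1 ∨ p2) ∧ ¬p3 ∧ ¬p1) ∨ (p2 ∧ ¬p3)   (double negation)
≡ (p1 ∨ p2 ∨ p2) ∧ (p1 ∨ p2 ∨ ¬p3) ∧ (¬p3 ∨ p2) ∧ (¬p3 ∨ ¬p3) ∧ (¬p1 ∨ p2) ∧ (¬p1 ∨ ¬p3)   (distribute ∨ over ∧)
≡ (p1 ∨ p2) ∧ ¬p3 ∧ (¬p1 ∨ p2)   (simplify)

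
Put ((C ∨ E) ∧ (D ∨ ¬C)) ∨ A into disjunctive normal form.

(C ∧ D) ∨ (E ∧ D) ∨ (E ∧ ¬C) ∨ A

((C ∨ E) ∧ (D ∨ ¬C)) ∨ A
≡ (C ∧ D) ∨ (C ∧ ¬C) ∨ (E ∧ D) ∨ (E ∧ ¬C) ∨ A   [distribute ∧ over ∨]
≡ (C ∧ D) ∨ (E ∧ D) ∨ (E ∧ ¬C) ∨ A   [simplify]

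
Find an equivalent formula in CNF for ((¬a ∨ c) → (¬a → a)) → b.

((¬a ∨ c) → (¬a → a)) → b
≡ ¬((¬a ∨ c) → (¬a → a)) ∨ b
≡ ¬(¬(¬a ∨ c) ∨ (¬a → a)) ∨ b
≡ ¬(¬(¬a ∨ c) ∨ ¬¬a ∨ a) ∨ b
≡ (¬¬(¬a ∨ c) ∧ ¬¬¬a ∧ ¬a) ∨ b
≡ ((¬a ∨ c) ∧ ¬¬¬a ∧ ¬a) ∨ b
≡ ((¬a ∨ c) ∧ ¬a ∧ ¬a) ∨ b
≡ (¬a ∨ c ∨ b) ∧ (¬a ∨ b) ∧ (¬a ∨ b)
≡ ¬a ∨ b

¬a ∨ b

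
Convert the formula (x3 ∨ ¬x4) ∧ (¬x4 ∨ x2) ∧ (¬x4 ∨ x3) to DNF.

(x3 ∧ x2) ∨ ¬x4

(x3 ∨ ¬x4) ∧ (¬x4 ∨ x2) ∧ (¬x4 ∨ x3)
= (x3 ∧ ¬x4 ∧ ¬x4) ∨ (x3 ∧ ¬x4 ∧ x3) ∨ (x3 ∧ x2 ∧ ¬x4) ∨ (x3 ∧ x2 ∧ x3) ∨ (¬x4 ∧ ¬x4 ∧ ¬x4) ∨ (¬x4 ∧ ¬x4 ∧ x3) ∨ (¬x4 ∧ x2 ∧ ¬x4) ∨ (¬x4 ∧ x2 ∧ x3)   (distribute ∧ over ∨)
= (x3 ∧ x2) ∨ ¬x4   (simplify)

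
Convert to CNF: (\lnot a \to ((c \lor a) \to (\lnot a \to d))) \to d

(\lnot a \to ((c \lor a) \to (\lnot a \to d))) \to d
≡ \lnot (\lnot a \to ((c \lor a) \to (\lnot a \to d))) \lor d   — eliminate \to
≡ \lnot (\lnot \lnot a \lor ((c \lor a) \to (\lnot a \to d))) \lor d   — eliminate \to
≡ \lnot (\lnot \lnot a \lor \lnot (c \lor a) \lor (\lnot a \to d)) \lor d   — eliminate \to
≡ \lnot (\lnot \lnot a \lor \lnot (c \lor a) \lor \lnot \lnot a \lor d) \lor d   — eliminate \to
≡ (\lnot \lnot \lnot a \land \lnot \lnot (c \lor a) \land \lnot \lnot \lnot a \land \lnot d) \lor d   — De Morgan
≡ (\lnot a \land \lnot \lnot (c \lor a) \land \lnot \lnot \lnot a \land \lnot d) \lor d   — double negation
≡ (\lnot a \land (c \lor a) \land \lnot \lnot \lnot a \land \lnot d) \lor d   — double negation
≡ (\lnot a \land (c \lor a) \land \lnot a \land \lnot d) \lor d   — double negation
≡ (\lnot a \lor d) \land (c \lor a \lor d) \land (\lnot a \lor d) \land (\lnot d \lor d)   — distribute \lor over \land
≡ (\lnot a \lor d) \land (c \lor a \lor d)   — simplify

(\lnot a \lor d) \land (c \lor a \lor d)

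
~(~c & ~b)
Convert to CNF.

~(~c & ~b)
⇔ ~~c | ~~b   [De Morgan]
⇔ c | ~~b   [double negation]
⇔ c | b   [double negation]

c | b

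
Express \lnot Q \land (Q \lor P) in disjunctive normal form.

\lnot Q \land P

\lnot Q \land (Q \lor P)
≡ (\lnot Q \land Q) \lor (\lnot Q \land P)   [distribute \land over \lor]
≡ \lnot Q \land P   [simplify]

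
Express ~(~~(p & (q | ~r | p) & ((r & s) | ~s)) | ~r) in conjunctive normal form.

(~p | ~r | ~s) & (~p | s) & r

~(~~(p & (q | ~r | p) & ((r & s) | ~s)) | ~r)
= ~~~(p & (q | ~r | p) & ((r & s) | ~s)) & ~~r   (De Morgan)
= ~(p & (q | ~r | p) & ((r & s) | ~s)) & ~~r   (double negation)
= (~p | ~(q | ~r | p) | ~((r & s) | ~s)) & ~~r   (De Morgan)
= (~p | (~q & ~~r & ~p) | ~((r & s) | ~s)) & ~~r   (De Morgan)
= (~p | (~q & r & ~p) | ~((r & s) | ~s)) & ~~r   (double negation)
= (~p | (~q & r & ~p) | (~(r & s) & ~~s)) & ~~r   (De Morgan)
= (~p | (~q & r & ~p) | ((~r | ~s) & ~~s)) & ~~r   (De Morgan)
= (~p | (~q & r & ~p) | ((~r | ~s) & s)) & ~~r   (double negation)
= (~p | (~q & r & ~p) | ((~r | ~s) & s)) & r   (double negation)
= (~p | ~q | ~r | ~s) & (~p | ~q | s) & (~p | r | ~r | ~s) & (~p | r | s) & (~p | ~p | ~r | ~s) & (~p | ~p | s) & r   (distribute | over &)
= (~p | ~r | ~s) & (~p | s) & r   (simplify)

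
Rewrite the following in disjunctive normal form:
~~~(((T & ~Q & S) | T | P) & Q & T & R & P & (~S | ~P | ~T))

~~~(((T & ~Q & S) | T | P) & Q & T & R & P & (~S | ~P | ~T))
≡ ~(((T & ~Q & S) | T | P) & Q & T & R & P & (~S | ~P | ~T))   [double negation]
≡ ~((T & ~Q & S) | T | P) | ~Q | ~T | ~R | ~P | ~(~S | ~P | ~T)   [De Morgan]
≡ (~(T & ~Q & S) & ~T & ~P) | ~Q | ~T | ~R | ~P | ~(~S | ~P | ~T)   [De Morgan]
≡ ((~T | ~~Q | ~S) & ~T & ~P) | ~Q | ~T | ~R | ~P | ~(~S | ~P | ~T)   [De Morgan]
≡ ((~T | Q | ~S) & ~T & ~P) | ~Q | ~T | ~R | ~P | ~(~S | ~P | ~T)   [double negation]
≡ ((~T | Q | ~S) & ~T & ~P) | ~Q | ~T | ~R | ~P | (~~S & ~~P & ~~T)   [De Morgan]
≡ ((~T | Q | ~S) & ~T & ~P) | ~Q | ~T | ~R | ~P | (S & ~~P & ~~T)   [double negation]
≡ ((~T | Q | ~S) & ~T & ~P) | ~Q | ~T | ~R | ~P | (S & P & ~~T)   [double negation]
≡ ((~T | Q | ~S) & ~T & ~P) | ~Q | ~T | ~R | ~P | (S & P & T)   [double negation]
≡ (~T & ~T & ~P) | (Q & ~T & ~P) | (~S & ~T & ~P) | ~Q | ~T | ~R | ~P | (S & P & T)   [distribute & over |]
≡ ~Q | ~T | ~R | ~P | (S & P & T)   [simplify]

~Q | ~T | ~R | ~P | (S & P & T)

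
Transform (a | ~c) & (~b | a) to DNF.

a | (~c & ~b)

(a | ~c) & (~b | a)
≡ (a & ~b) | (a & a) | (~c & ~b) | (~c & a)   (distribute & over |)
≡ a | (~c & ~b)   (simplify)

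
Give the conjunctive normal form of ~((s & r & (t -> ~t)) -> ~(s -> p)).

~((s & r & (t -> ~t)) -> ~(s -> p))
⇔ ~(~(s & r & (t -> ~t)) | ~(s -> p))   [eliminate ->]
⇔ ~(~(s & r & (~t | ~t)) | ~(s -> p))   [eliminate ->]
⇔ ~(~(s & r & (~t | ~t)) | ~(~s | p))   [eliminate ->]
⇔ ~~(s & r & (~t | ~t)) & ~~(~s | p)   [De Morgan]
⇔ s & r & (~t | ~t) & ~~(~s | p)   [double negation]
⇔ s & r & (~t | ~t) & (~s | p)   [double negation]
⇔ s & r & ~t & (~s | p)   [simplify]

s & r & ~t & (~s | p)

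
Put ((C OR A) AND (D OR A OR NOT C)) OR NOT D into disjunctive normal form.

(C AND D) OR A OR NOT D

((C OR A) AND (D OR A OR NOT C)) OR NOT D
≡ (C AND D) OR (C AND A) OR (C AND NOT C) OR (A AND D) OR (A AND A) OR (A AND NOT C) OR NOT D
≡ (C AND D) OR A OR NOT D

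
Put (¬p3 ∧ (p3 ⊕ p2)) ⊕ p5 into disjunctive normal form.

(¬p3 ∧ p2 ∧ ¬p5) ∨ (p3 ∧ p5) ∨ (¬p3 ∧ ¬p2 ∧ p5)

(¬p3 ∧ (p3 ⊕ p2)) ⊕ p5
≡ (¬p3 ∧ (p3 ⊕ p2) ∧ ¬p5) ∨ (¬(¬p3 ∧ (p3 ⊕ p2)) ∧ p5)   (expand ⊕)
≡ (¬p3 ∧ ((p3 ∧ ¬p2) ∨ (¬p3 ∧ p2)) ∧ ¬p5) ∨ (¬(¬p3 ∧ (p3 ⊕ p2)) ∧ p5)   (expand ⊕)
≡ (¬p3 ∧ ((p3 ∧ ¬p2) ∨ (¬p3 ∧ p2)) ∧ ¬p5) ∨ (¬(¬p3 ∧ ((p3 ∧ ¬p2) ∨ (¬p3 ∧ p2))) ∧ p5)   (expand ⊕)
≡ (¬p3 ∧ ((p3 ∧ ¬p2) ∨ (¬p3 ∧ p2)) ∧ ¬p5) ∨ ((¬¬p3 ∨ ¬((p3 ∧ ¬p2) ∨ (¬p3 ∧ p2))) ∧ p5)   (De Morgan)
≡ (¬p3 ∧ ((p3 ∧ ¬p2) ∨ (¬p3 ∧ p2)) ∧ ¬p5) ∨ ((p3 ∨ ¬((p3 ∧ ¬p2) ∨ (¬p3 ∧ p2))) ∧ p5)   (double negation)
≡ (¬p3 ∧ ((p3 ∧ ¬p2) ∨ (¬p3 ∧ p2)) ∧ ¬p5) ∨ ((p3 ∨ (¬(p3 ∧ ¬p2) ∧ ¬(¬p3 ∧ p2))) ∧ p5)   (De Morgan)
≡ (¬p3 ∧ ((p3 ∧ ¬p2) ∨ (¬p3 ∧ p2)) ∧ ¬p5) ∨ ((p3 ∨ ((¬p3 ∨ ¬¬p2) ∧ ¬(¬p3 ∧ p2))) ∧ p5)   (De Morgan)
≡ (¬p3 ∧ ((p3 ∧ ¬p2) ∨ (¬p3 ∧ p2)) ∧ ¬p5) ∨ ((p3 ∨ ((¬p3 ∨ p2) ∧ ¬(¬p3 ∧ p2))) ∧ p5)   (double negation)
≡ (¬p3 ∧ ((p3 ∧ ¬p2) ∨ (¬p3 ∧ p2)) ∧ ¬p5) ∨ ((p3 ∨ ((¬p3 ∨ p2) ∧ (¬¬p3 ∨ ¬p2))) ∧ p5)   (De Morgan)
≡ (¬p3 ∧ ((p3 ∧ ¬p2) ∨ (¬p3 ∧ p2)) ∧ ¬p5) ∨ ((p3 ∨ ((¬p3 ∨ p2) ∧ (p3 ∨ ¬p2))) ∧ p5)   (double negation)
≡ (¬p3 ∧ p3 ∧ ¬p2 ∧ ¬p5) ∨ (¬p3 ∧ ¬p3 ∧ p2 ∧ ¬p5) ∨ (p3 ∧ p5) ∨ (¬p3 ∧ p3 ∧ p5) ∨ (¬p3 ∧ ¬p2 ∧ p5) ∨ (p2 ∧ p3 ∧ p5) ∨ (p2 ∧ ¬p2 ∧ p5)   (distribute ∧ over ∨)
≡ (¬p3 ∧ p2 ∧ ¬p5) ∨ (p3 ∧ p5) ∨ (¬p3 ∧ ¬p2 ∧ p5)   (simplify)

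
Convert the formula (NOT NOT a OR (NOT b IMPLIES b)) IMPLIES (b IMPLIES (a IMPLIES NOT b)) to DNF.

(NOT NOT a OR (NOT b IMPLIES b)) IMPLIES (b IMPLIES (a IMPLIES NOT b))
≡ NOT (NOT NOT a OR (NOT b IMPLIES b)) OR (b IMPLIES (a IMPLIES NOT b))   — eliminate IMPLIES
≡ NOT (NOT NOT a OR NOT NOT b OR b) OR (b IMPLIES (a IMPLIES NOT b))   — eliminate IMPLIES
≡ NOT (NOT NOT a OR NOT NOT b OR b) OR NOT b OR (a IMPLIES NOT b)   — eliminate IMPLIES
≡ NOT (NOT NOT a OR NOT NOT b OR b) OR NOT b OR NOT a OR NOT b   — eliminate IMPLIES
≡ (NOT NOT NOT a AND NOT NOT NOT b AND NOT b) OR NOT b OR NOT a OR NOT b   — De Morgan
≡ (NOT a AND NOT NOT NOT b AND NOT b) OR NOT b OR NOT a OR NOT b   — double negation
≡ (NOT a AND NOT b AND NOT b) OR NOT b OR NOT a OR NOT b   — double negation
≡ NOT b OR NOT a   — simplify

NOT b OR NOT a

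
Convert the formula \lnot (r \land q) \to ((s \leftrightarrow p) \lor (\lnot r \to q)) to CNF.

\lnot (r \land q) \to ((s \leftrightarrow p) \lor (\lnot r \to q))
= \lnot \lnot (r \land q) \lor (s \leftrightarrow p) \lor (\lnot r \to q)   (eliminate \to)
= \lnot \lnot (r \land q) \lor ((s \to p) \land (p \to s)) \lor (\lnot r \to q)   (eliminate \leftrightarrow)
= \lnot \lnot (r \land q) \lor ((\lnot s \lor p) \land (p \to s)) \lor (\lnot r \to q)   (eliminate \to)
= \lnot \lnot (r \land q) \lor ((\lnot s \lor p) \land (\lnot p \lor s)) \lor (\lnot r \to q)   (eliminate \to)
= \lnot \lnot (r \land q) \lor ((\lnot s \lor p) \land (\lnot p \lor s)) \lor \lnot \lnot r \lor q   (eliminate \to)
= (r \land q) \lor ((\lnot s \lor p) \land (\lnot p \lor s)) \lor \lnot \lnot r \lor q   (double negation)
= (r \land q) \lor ((\lnot s \lor p) \land (\lnot p \lor s)) \lor r \lor q   (double negation)
= (r \lor \lnot s \lor p \lor r \lor q) \land (r \lor \lnot p \lor s \lor r \lor q) \land (q \lor \lnot s \lor p \lor r \lor q) \land (q \lor \lnot p \lor s \lor r \lor q)   (distribute \lor over \land)
= (r \lor \lnot s \lor p \lor q) \land (r \lor \lnot p \lor s \lor q)   (simplify)

(r \lor \lnot s \lor p \lor q) \land (r \lor \lnot p \lor s \lor q)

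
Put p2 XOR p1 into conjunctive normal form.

(p2 OR p1) AND (NOT p2 OR NOT p1)

p2 XOR p1
= (p2 OR p1) AND NOT (p2 AND p1)
= (p2 OR p1) AND (NOT p2 OR NOT p1)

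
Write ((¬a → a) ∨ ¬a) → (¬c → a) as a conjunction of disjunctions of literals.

a ∨ c

((¬a → a) ∨ ¬a) → (¬c → a)
≡ ¬((¬a → a) ∨ ¬a) ∨ (¬c → a)
≡ ¬(¬¬a ∨ a ∨ ¬a) ∨ (¬c → a)
≡ ¬(¬¬a ∨ a ∨ ¬a) ∨ ¬¬c ∨ a
≡ (¬¬¬a ∧ ¬a ∧ ¬¬a) ∨ ¬¬c ∨ a
≡ (¬a ∧ ¬a ∧ ¬¬a) ∨ ¬¬c ∨ a
≡ (¬a ∧ ¬a ∧ a) ∨ ¬¬c ∨ a
≡ (¬a ∧ ¬a ∧ a) ∨ c ∨ a
≡ (¬a ∨ c ∨ a) ∧ (¬a ∨ c ∨ a) ∧ (a ∨ c ∨ a)
≡ a ∨ c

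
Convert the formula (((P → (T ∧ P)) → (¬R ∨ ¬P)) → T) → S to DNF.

(((P → (T ∧ P)) → (¬R ∨ ¬P)) → T) → S
≡ ¬(((P → (T ∧ P)) → (¬R ∨ ¬P)) → T) ∨ S   — eliminate →
≡ ¬(¬((P → (T ∧ P)) → (¬R ∨ ¬P)) ∨ T) ∨ S   — eliminate →
≡ ¬(¬(¬(P → (T ∧ P)) ∨ ¬R ∨ ¬P) ∨ T) ∨ S   — eliminate →
≡ ¬(¬(¬(¬P ∨ (T ∧ P)) ∨ ¬R ∨ ¬P) ∨ T) ∨ S   — eliminate →
≡ (¬¬(¬(¬P ∨ (T ∧ P)) ∨ ¬R ∨ ¬P) ∧ ¬T) ∨ S   — De Morgan
≡ ((¬(¬P ∨ (T ∧ P)) ∨ ¬R ∨ ¬P) ∧ ¬T) ∨ S   — double negation
≡ (((¬¬P ∧ ¬(T ∧ P)) ∨ ¬R ∨ ¬P) ∧ ¬T) ∨ S   — De Morgan
≡ (((P ∧ ¬(T ∧ P)) ∨ ¬R ∨ ¬P) ∧ ¬T) ∨ S   — double negation
≡ (((P ∧ (¬T ∨ ¬P)) ∨ ¬R ∨ ¬P) ∧ ¬T) ∨ S   — De Morgan
≡ (P ∧ ¬T ∧ ¬T) ∨ (P ∧ ¬P ∧ ¬T) ∨ (¬R ∧ ¬T) ∨ (¬P ∧ ¬T) ∨ S   — distribute ∧ over ∨
≡ (P ∧ ¬T) ∨ (¬R ∧ ¬T) ∨ (¬P ∧ ¬T) ∨ S   — simplify

(P ∧ ¬T) ∨ (¬R ∧ ¬T) ∨ (¬P ∧ ¬T) ∨ S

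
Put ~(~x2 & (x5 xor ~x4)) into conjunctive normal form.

(x2 | ~x5 | ~x4) & (x2 | x4 | x5)

~(~x2 & (x5 xor ~x4))
= ~(~x2 & (x5 | ~x4) & ~(x5 & ~x4))   [expand xor]
= ~~x2 | ~(x5 | ~x4) | ~~(x5 & ~x4)   [De Morgan]
= x2 | ~(x5 | ~x4) | ~~(x5 & ~x4)   [double negation]
= x2 | (~x5 & ~~x4) | ~~(x5 & ~x4)   [De Morgan]
= x2 | (~x5 & x4) | ~~(x5 & ~x4)   [double negation]
= x2 | (~x5 & x4) | (x5 & ~x4)   [double negation]
= (x2 | ~x5 | x5) & (x2 | ~x5 | ~x4) & (x2 | x4 | x5) & (x2 | x4 | ~x4)   [distribute | over &]
= (x2 | ~x5 | ~x4) & (x2 | x4 | x5)   [simplify]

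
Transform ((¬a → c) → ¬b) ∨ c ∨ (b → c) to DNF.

((¬a → c) → ¬b) ∨ c ∨ (b → c)
= ¬(¬a → c) ∨ ¬b ∨ c ∨ (b → c)
= ¬(¬¬a ∨ c) ∨ ¬b ∨ c ∨ (b → c)
= ¬(¬¬a ∨ c) ∨ ¬b ∨ c ∨ ¬b ∨ c
= (¬¬¬a ∧ ¬c) ∨ ¬b ∨ c ∨ ¬b ∨ c
= (¬a ∧ ¬c) ∨ ¬b ∨ c ∨ ¬b ∨ c
= (¬a ∧ ¬c) ∨ ¬b ∨ c

(¬a ∧ ¬c) ∨ ¬b ∨ c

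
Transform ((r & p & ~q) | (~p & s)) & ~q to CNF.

((r & p & ~q) | (~p & s)) & ~q
≡ (r | ~p) & (r | s) & (p | ~p) & (p | s) & (~q | ~p) & (~q | s) & ~q   [distribute | over &]
≡ (r | ~p) & (r | s) & (p | s) & ~q   [simplify]

(r | ~p) & (r | s) & (p | s) & ~q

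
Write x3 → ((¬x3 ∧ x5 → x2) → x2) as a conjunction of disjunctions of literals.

x3 → ((¬x3 ∧ x5 → x2) → x2)
≡ ¬x3 ∨ ((¬x3 ∧ x5 → x2) → x2)   [eliminate →]
≡ ¬x3 ∨ ¬(¬x3 ∧ x5 → x2) ∨ x2   [eliminate →]
≡ ¬x3 ∨ ¬(¬(¬x3 ∧ x5) ∨ x2) ∨ x2   [eliminate →]
≡ ¬x3 ∨ ¬¬(¬x3 ∧ x5) ∧ ¬x2 ∨ x2   [De Morgan]
≡ ¬x3 ∨ ¬x3 ∧ x5 ∧ ¬x2 ∨ x2   [double negation]
≡ (¬x3 ∨ ¬x3 ∨ x2) ∧ (¬x3 ∨ x5 ∨ x2) ∧ (¬x3 ∨ ¬x2 ∨ x2)   [distribute ∨ over ∧]
≡ ¬x3 ∨ x2   [simplify]

¬x3 ∨ x2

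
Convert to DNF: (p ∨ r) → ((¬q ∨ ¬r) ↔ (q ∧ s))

(p ∨ r) → ((¬q ∨ ¬r) ↔ (q ∧ s))
≡ ¬(p ∨ r) ∨ ((¬q ∨ ¬r) ↔ (q ∧ s))
≡ ¬(p ∨ r) ∨ (((¬q ∨ ¬r) → (q ∧ s)) ∧ ((q ∧ s) → (¬q ∨ ¬r)))
≡ ¬(p ∨ r) ∨ ((¬(¬q ∨ ¬r) ∨ (q ∧ s)) ∧ ((q ∧ s) → (¬q ∨ ¬r)))
≡ ¬(p ∨ r) ∨ ((¬(¬q ∨ ¬r) ∨ (q ∧ s)) ∧ (¬(q ∧ s) ∨ ¬q ∨ ¬r))
≡ (¬p ∧ ¬r) ∨ ((¬(¬q ∨ ¬r) ∨ (q ∧ s)) ∧ (¬(q ∧ s) ∨ ¬q ∨ ¬r))
≡ (¬p ∧ ¬r) ∨ (((¬¬q ∧ ¬¬r) ∨ (q ∧ s)) ∧ (¬(q ∧ s) ∨ ¬q ∨ ¬r))
≡ (¬p ∧ ¬r) ∨ (((q ∧ ¬¬r) ∨ (q ∧ s)) ∧ (¬(q ∧ s) ∨ ¬q ∨ ¬r))
≡ (¬p ∧ ¬r) ∨ (((q ∧ r) ∨ (q ∧ s)) ∧ (¬(q ∧ s) ∨ ¬q ∨ ¬r))
≡ (¬p ∧ ¬r) ∨ (((q ∧ r) ∨ (q ∧ s)) ∧ (¬q ∨ ¬s ∨ ¬q ∨ ¬r))
≡ (¬p ∧ ¬r) ∨ (q ∧ r ∧ ¬q) ∨ (q ∧ r ∧ ¬s) ∨ (q ∧ r ∧ ¬q) ∨ (q ∧ r ∧ ¬r) ∨ (q ∧ s ∧ ¬q) ∨ (q ∧ s ∧ ¬s) ∨ (q ∧ s ∧ ¬q) ∨ (q ∧ s ∧ ¬r)
≡ (¬p ∧ ¬r) ∨ (q ∧ r ∧ ¬s) ∨ (q ∧ s ∧ ¬r)

(¬p ∧ ¬r) ∨ (q ∧ r ∧ ¬s) ∨ (q ∧ s ∧ ¬r)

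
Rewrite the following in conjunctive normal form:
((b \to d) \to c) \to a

((b \to d) \to c) \to a
⇔ \lnot ((b \to d) \to c) \lor a   [eliminate \to]
⇔ \lnot (\lnot (b \to d) \lor c) \lor a   [eliminate \to]
⇔ \lnot (\lnot (\lnot b \lor d) \lor c) \lor a   [eliminate \to]
⇔ (\lnot \lnot (\lnot b \lor d) \land \lnot c) \lor a   [De Morgan]
⇔ ((\lnot b \lor d) \land \lnot c) \lor a   [double negation]
⇔ (\lnot b \lor d \lor a) \land (\lnot c \lor a)   [distribute \lor over \land]

(\lnot b \lor d \lor a) \land (\lnot c \lor a)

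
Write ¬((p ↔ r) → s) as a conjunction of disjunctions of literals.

(¬p ∨ r) ∧ (¬r ∨ p) ∧ ¬s

¬((p ↔ r) → s)
= ¬(¬(p ↔ r) ∨ s)   [eliminate →]
= ¬(¬((p → r) ∧ (r → p)) ∨ s)   [eliminate ↔]
= ¬(¬((¬p ∨ r) ∧ (r → p)) ∨ s)   [eliminate →]
= ¬(¬((¬p ∨ r) ∧ (¬r ∨ p)) ∨ s)   [eliminate →]
= ¬¬((¬p ∨ r) ∧ (¬r ∨ p)) ∧ ¬s   [De Morgan]
= (¬p ∨ r) ∧ (¬r ∨ p) ∧ ¬s   [double negation]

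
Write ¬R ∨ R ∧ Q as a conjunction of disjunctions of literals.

¬R ∨ Q

¬R ∨ R ∧ Q
= (¬R ∨ R) ∧ (¬R ∨ Q)
= ¬R ∨ Q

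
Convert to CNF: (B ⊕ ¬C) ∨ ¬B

(B ⊕ ¬C) ∨ ¬B
≡ ((B ∨ ¬C) ∧ ¬(B ∧ ¬C)) ∨ ¬B   [expand ⊕]
≡ ((B ∨ ¬C) ∧ (¬B ∨ ¬¬C)) ∨ ¬B   [De Morgan]
≡ ((B ∨ ¬C) ∧ (¬B ∨ C)) ∨ ¬B   [double negation]
≡ (B ∨ ¬C ∨ ¬B) ∧ (¬B ∨ C ∨ ¬B)   [distribute ∨ over ∧]
≡ ¬B ∨ C   [simplify]

¬B ∨ C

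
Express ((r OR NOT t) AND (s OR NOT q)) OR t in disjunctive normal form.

((r OR NOT t) AND (s OR NOT q)) OR t
⇔ (r AND s) OR (r AND NOT q) OR (NOT t AND s) OR (NOT t AND NOT q) OR t   (distribute AND over OR)

(r AND s) OR (r AND NOT q) OR (NOT t AND s) OR (NOT t AND NOT q) OR t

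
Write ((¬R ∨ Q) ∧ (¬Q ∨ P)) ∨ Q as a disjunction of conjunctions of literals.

(¬R ∧ ¬Q) ∨ (¬R ∧ P) ∨ Q

((¬R ∨ Q) ∧ (¬Q ∨ P)) ∨ Q
≡ (¬R ∧ ¬Q) ∨ (¬R ∧ P) ∨ (Q ∧ ¬Q) ∨ (Q ∧ P) ∨ Q   [distribute ∧ over ∨]
≡ (¬R ∧ ¬Q) ∨ (¬R ∧ P) ∨ Q   [simplify]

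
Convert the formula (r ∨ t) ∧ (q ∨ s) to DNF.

(r ∨ t) ∧ (q ∨ s)
≡ (r ∧ q) ∨ (r ∧ s) ∨ (t ∧ q) ∨ (t ∧ s)   — distribute ∧ over ∨

(r ∧ q) ∨ (r ∧ s) ∨ (t ∧ q) ∨ (t ∧ s)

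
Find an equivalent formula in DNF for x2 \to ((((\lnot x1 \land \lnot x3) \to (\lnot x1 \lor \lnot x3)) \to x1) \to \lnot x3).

x2 \to ((((\lnot x1 \land \lnot x3) \to (\lnot x1 \lor \lnot x3)) \to x1) \to \lnot x3)
⇔ \lnot x2 \lor ((((\lnot x1 \land \lnot x3) \to (\lnot x1 \lor \lnot x3)) \to x1) \to \lnot x3)   [eliminate \to]
⇔ \lnot x2 \lor \lnot (((\lnot x1 \land \lnot x3) \to (\lnot x1 \lor \lnot x3)) \to x1) \lor \lnot x3   [eliminate \to]
⇔ \lnot x2 \lor \lnot (\lnot ((\lnot x1 \land \lnot x3) \to (\lnot x1 \lor \lnot x3)) \lor x1) \lor \lnot x3   [eliminate \to]
⇔ \lnot x2 \lor \lnot (\lnot (\lnot (\lnot x1 \land \lnot x3) \lor \lnot x1 \lor \lnot x3) \lor x1) \lor \lnot x3   [eliminate \to]
⇔ \lnot x2 \lor (\lnot \lnot (\lnot (\lnot x1 \land \lnot x3) \lor \lnot x1 \lor \lnot x3) \land \lnot x1) \lor \lnot x3   [De Morgan]
⇔ \lnot x2 \lor ((\lnot (\lnot x1 \land \lnot x3) \lor \lnot x1 \lor \lnot x3) \land \lnot x1) \lor \lnot x3   [double negation]
⇔ \lnot x2 \lor ((\lnot \lnot x1 \lor \lnot \lnot x3 \lor \lnot x1 \lor \lnot x3) \land \lnot x1) \lor \lnot x3   [De Morgan]
⇔ \lnot x2 \lor ((x1 \lor \lnot \lnot x3 \lor \lnot x1 \lor \lnot x3) \land \lnot x1) \lor \lnot x3   [double negation]
⇔ \lnot x2 \lor ((x1 \lor x3 \lor \lnot x1 \lor \lnot x3) \land \lnot x1) \lor \lnot x3   [double negation]
⇔ \lnot x2 \lor (x1 \land \lnot x1) \lor (x3 \land \lnot x1) \lor (\lnot x1 \land \lnot x1) \lor (\lnot x3 \land \lnot x1) \lor \lnot x3   [distribute \land over \lor]
⇔ \lnot x2 \lor \lnot x1 \lor \lnot x3   [simplify]

\lnot x2 \lor \lnot x1 \lor \lnot x3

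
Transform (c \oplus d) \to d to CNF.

(c \oplus d) \to d
= \lnot (c \oplus d) \lor d   [eliminate \to]
= \lnot ((c \lor d) \land \lnot (c \land d)) \lor d   [expand \oplus]
= \lnot (c \lor d) \lor \lnot \lnot (c \land d) \lor d   [De Morgan]
= (\lnot c \land \lnot d) \lor \lnot \lnot (c \land d) \lor d   [De Morgan]
= (\lnot c \land \lnot d) \lor (c \land d) \lor d   [double negation]
= (\lnot c \lor c \lor d) \land (\lnot c \lor d \lor d) \land (\lnot d \lor c \lor d) \land (\lnot d \lor d \lor d)   [distribute \lor over \land]
= \lnot c \lor d   [simplify]

\lnot c \lor d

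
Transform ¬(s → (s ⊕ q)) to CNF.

¬(s → (s ⊕ q))
≡ ¬(¬s ∨ (s ⊕ q))   — eliminate →
≡ ¬(¬s ∨ ((s ∨ q) ∧ ¬(s ∧ q)))   — expand ⊕
≡ ¬¬s ∧ ¬((s ∨ q) ∧ ¬(s ∧ q))   — De Morgan
≡ s ∧ ¬((s ∨ q) ∧ ¬(s ∧ q))   — double negation
≡ s ∧ (¬(s ∨ q) ∨ ¬¬(s ∧ q))   — De Morgan
≡ s ∧ ((¬s ∧ ¬q) ∨ ¬¬(s ∧ q))   — De Morgan
≡ s ∧ ((¬s ∧ ¬q) ∨ (s ∧ q))   — double negation
≡ s ∧ (¬s ∨ s) ∧ (¬s ∨ q) ∧ (¬q ∨ s) ∧ (¬q ∨ q)   — distribute ∨ over ∧
≡ s ∧ (¬s ∨ q)   — simplify

s ∧ (¬s ∨ q)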